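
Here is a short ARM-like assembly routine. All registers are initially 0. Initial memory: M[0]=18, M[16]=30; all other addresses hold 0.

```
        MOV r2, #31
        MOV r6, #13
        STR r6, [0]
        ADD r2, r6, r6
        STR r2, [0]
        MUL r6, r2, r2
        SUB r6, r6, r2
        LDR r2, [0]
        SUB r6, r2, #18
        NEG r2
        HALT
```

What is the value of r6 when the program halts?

8

r2=31
r6=13
STR r6, [0] → M[0]=13
r2=13+13=26
STR r2, [0] → M[0]=26
r6=26*26=676
r6=676-26=650
r2=M[0]=26
r6=26-18=8
r2=-(26)=-26
halt.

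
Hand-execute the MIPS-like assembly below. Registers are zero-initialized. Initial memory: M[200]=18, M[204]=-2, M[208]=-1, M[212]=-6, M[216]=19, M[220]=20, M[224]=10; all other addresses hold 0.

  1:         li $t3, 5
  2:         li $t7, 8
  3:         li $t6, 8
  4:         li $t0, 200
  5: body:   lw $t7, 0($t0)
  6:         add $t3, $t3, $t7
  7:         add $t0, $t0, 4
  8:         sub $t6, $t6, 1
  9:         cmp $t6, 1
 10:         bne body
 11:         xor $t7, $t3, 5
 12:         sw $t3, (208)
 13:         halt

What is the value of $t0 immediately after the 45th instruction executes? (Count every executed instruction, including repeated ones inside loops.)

228

li $t3, 5 → $t3=5
li $t7, 8 → $t7=8
li $t6, 8 → $t6=8
li $t0, 200 → $t0=200
lw $t7, 0($t0) → $t7=M[200]=18
add $t3, $t3, $t7 → $t3=5+18=23
add $t0, $t0, 4 → $t0=200+4=204
sub $t6, $t6, 1 → $t6=8-1=7
cmp $t6, 1  (cmp 7,1)
bne body: taken
lw $t7, 0($t0) → $t7=M[204]=-2
add $t3, $t3, $t7 → $t3=23+(-2)=21
add $t0, $t0, 4 → $t0=204+4=208
sub $t6, $t6, 1 → $t6=7-1=6
cmp $t6, 1  (cmp 6,1)
bne body: taken
lw $t7, 0($t0) → $t7=M[208]=-1
add $t3, $t3, $t7 → $t3=21+(-1)=20
add $t0, $t0, 4 → $t0=208+4=212
sub $t6, $t6, 1 → $t6=6-1=5
cmp $t6, 1  (cmp 5,1)
bne body: taken
lw $t7, 0($t0) → $t7=M[212]=-6
add $t3, $t3, $t7 → $t3=20+(-6)=14
add $t0, $t0, 4 → $t0=212+4=216
sub $t6, $t6, 1 → $t6=5-1=4
cmp $t6, 1  (cmp 4,1)
bne body: taken
lw $t7, 0($t0) → $t7=M[216]=19
add $t3, $t3, $t7 → $t3=14+19=33
add $t0, $t0, 4 → $t0=216+4=220
sub $t6, $t6, 1 → $t6=4-1=3
cmp $t6, 1  (cmp 3,1)
bne body: taken
lw $t7, 0($t0) → $t7=M[220]=20
add $t3, $t3, $t7 → $t3=33+20=53
add $t0, $t0, 4 → $t0=220+4=224
sub $t6, $t6, 1 → $t6=3-1=2
cmp $t6, 1  (cmp 2,1)
bne body: taken
lw $t7, 0($t0) → $t7=M[224]=10
add $t3, $t3, $t7 → $t3=53+10=63
add $t0, $t0, 4 → $t0=224+4=228
sub $t6, $t6, 1 → $t6=2-1=1
cmp $t6, 1  (cmp 1,1)
After step 45: $t0 = 228.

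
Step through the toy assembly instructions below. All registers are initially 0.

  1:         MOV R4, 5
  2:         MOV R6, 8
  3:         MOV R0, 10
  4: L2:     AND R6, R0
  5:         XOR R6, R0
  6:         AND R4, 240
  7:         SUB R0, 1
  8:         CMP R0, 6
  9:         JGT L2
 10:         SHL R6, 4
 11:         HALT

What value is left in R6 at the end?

R4=5
R6=8
R0=10
R6=8&10=8
R6=8^10=2
R4=5&240=0
R0=10-1=9
CMP R0, 6  (cmp 9,6)
JGT L2: taken
R6=2&9=0
R6=0^9=9
R4=0&240=0
R0=9-1=8
CMP R0, 6  (cmp 8,6)
JGT L2: taken
R6=9&8=8
R6=8^8=0
R4=0&240=0
R0=8-1=7
CMP R0, 6  (cmp 7,6)
JGT L2: taken
R6=0&7=0
R6=0^7=7
R4=0&240=0
R0=7-1=6
CMP R0, 6  (cmp 6,6)
JGT L2: not taken
R6=7<<4=112
halt.

112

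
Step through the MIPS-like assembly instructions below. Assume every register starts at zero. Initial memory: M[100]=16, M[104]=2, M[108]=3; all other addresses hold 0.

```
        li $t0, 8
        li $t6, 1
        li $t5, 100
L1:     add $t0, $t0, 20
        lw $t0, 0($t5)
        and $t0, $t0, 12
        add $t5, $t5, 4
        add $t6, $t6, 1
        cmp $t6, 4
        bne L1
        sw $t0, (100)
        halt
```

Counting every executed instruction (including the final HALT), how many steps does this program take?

$t0=8
$t6=1
$t5=100
$t0=8+20=28
$t0=M[100]=16
$t0=16&12=0
$t5=100+4=104
$t6=1+1=2
cmp $t6, 4  (cmp 2,4)
bne L1: taken
$t0=0+20=20
$t0=M[104]=2
$t0=2&12=0
$t5=104+4=108
$t6=2+1=3
cmp $t6, 4  (cmp 3,4)
bne L1: taken
$t0=0+20=20
$t0=M[108]=3
$t0=3&12=0
$t5=108+4=112
$t6=3+1=4
cmp $t6, 4  (cmp 4,4)
bne L1: not taken
sw $t0, (100) → M[100]=0
halt.
Total executed instructions: 26.

26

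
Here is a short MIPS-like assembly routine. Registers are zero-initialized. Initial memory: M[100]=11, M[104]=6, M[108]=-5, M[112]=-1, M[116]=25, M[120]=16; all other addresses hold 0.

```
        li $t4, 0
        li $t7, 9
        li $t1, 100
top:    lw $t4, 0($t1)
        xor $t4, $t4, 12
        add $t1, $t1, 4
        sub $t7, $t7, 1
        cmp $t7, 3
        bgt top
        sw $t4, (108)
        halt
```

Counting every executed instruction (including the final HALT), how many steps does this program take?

$t4=0
$t7=9
$t1=100
$t4=M[100]=11
$t4=11^12=7
$t1=100+4=104
$t7=9-1=8
cmp $t7, 3  (cmp 8,3)
bgt top: taken
$t4=M[104]=6
$t4=6^12=10
$t1=104+4=108
$t7=8-1=7
cmp $t7, 3  (cmp 7,3)
bgt top: taken
$t4=M[108]=-5
$t4=(-5)^12=-9
$t1=108+4=112
$t7=7-1=6
cmp $t7, 3  (cmp 6,3)
bgt top: taken
$t4=M[112]=-1
$t4=(-1)^12=-13
$t1=112+4=116
$t7=6-1=5
cmp $t7, 3  (cmp 5,3)
bgt top: taken
$t4=M[116]=25
$t4=25^12=21
$t1=116+4=120
$t7=5-1=4
cmp $t7, 3  (cmp 4,3)
bgt top: taken
$t4=M[120]=16
$t4=16^12=28
$t1=120+4=124
$t7=4-1=3
cmp $t7, 3  (cmp 3,3)
bgt top: not taken
sw $t4, (108) → M[108]=28
halt.
Total executed instructions: 41.

41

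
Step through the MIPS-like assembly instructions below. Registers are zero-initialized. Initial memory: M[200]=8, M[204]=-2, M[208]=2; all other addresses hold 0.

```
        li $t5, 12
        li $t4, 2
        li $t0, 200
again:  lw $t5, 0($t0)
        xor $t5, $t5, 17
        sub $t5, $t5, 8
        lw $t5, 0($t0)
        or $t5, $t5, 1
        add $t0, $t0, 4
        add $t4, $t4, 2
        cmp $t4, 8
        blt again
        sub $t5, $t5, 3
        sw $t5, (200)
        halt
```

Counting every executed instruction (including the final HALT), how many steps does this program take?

after li $t5, 12: $t5=12
after li $t4, 2: $t4=2
after li $t0, 200: $t0=200
after lw $t5, 0($t0): $t5=M[200]=8
after xor $t5, $t5, 17: $t5=8^17=25
after sub $t5, $t5, 8: $t5=25-8=17
after lw $t5, 0($t0): $t5=M[200]=8
after or $t5, $t5, 1: $t5=8|1=9
after add $t0, $t0, 4: $t0=200+4=204
after add $t4, $t4, 2: $t4=2+2=4
cmp $t4, 8  (cmp 4,8)
blt again: taken
after lw $t5, 0($t0): $t5=M[204]=-2
after xor $t5, $t5, 17: $t5=(-2)^17=-17
after sub $t5, $t5, 8: $t5=(-17)-8=-25
after lw $t5, 0($t0): $t5=M[204]=-2
after or $t5, $t5, 1: $t5=(-2)|1=-1
after add $t0, $t0, 4: $t0=204+4=208
after add $t4, $t4, 2: $t4=4+2=6
cmp $t4, 8  (cmp 6,8)
blt again: taken
after lw $t5, 0($t0): $t5=M[208]=2
after xor $t5, $t5, 17: $t5=2^17=19
after sub $t5, $t5, 8: $t5=19-8=11
after lw $t5, 0($t0): $t5=M[208]=2
after or $t5, $t5, 1: $t5=2|1=3
after add $t0, $t0, 4: $t0=208+4=212
after add $t4, $t4, 2: $t4=6+2=8
cmp $t4, 8  (cmp 8,8)
blt again: not taken
after sub $t5, $t5, 3: $t5=3-3=0
sw $t5, (200) → M[200]=0
halt.
Total executed instructions: 33.

33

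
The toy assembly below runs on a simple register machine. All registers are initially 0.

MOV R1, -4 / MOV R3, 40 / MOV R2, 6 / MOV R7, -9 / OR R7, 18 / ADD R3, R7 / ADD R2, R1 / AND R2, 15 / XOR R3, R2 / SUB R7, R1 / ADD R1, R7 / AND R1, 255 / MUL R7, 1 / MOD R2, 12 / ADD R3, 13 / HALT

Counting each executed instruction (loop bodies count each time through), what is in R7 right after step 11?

R1=-4
R3=40
R2=6
R7=-9
R7=(-9)|18=-9
R3=40+(-9)=31
R2=6+(-4)=2
R2=2&15=2
R3=31^2=29
R7=(-9)-(-4)=-5
R1=(-4)+(-5)=-9
After step 11: R7 = -5.

-5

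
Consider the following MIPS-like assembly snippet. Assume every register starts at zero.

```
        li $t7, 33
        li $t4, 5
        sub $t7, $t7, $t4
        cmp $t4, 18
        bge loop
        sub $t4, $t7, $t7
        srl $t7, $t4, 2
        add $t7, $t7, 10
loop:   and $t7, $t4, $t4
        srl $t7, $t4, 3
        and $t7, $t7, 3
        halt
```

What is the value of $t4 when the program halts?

li $t7, 33 → $t7=33
li $t4, 5 → $t4=5
sub $t7, $t7, $t4 → $t7=33-5=28
cmp $t4, 18  (cmp 5,18)
bge loop: not taken
sub $t4, $t7, $t7 → $t4=28-28=0
srl $t7, $t4, 2 → $t7=0>>2=0
add $t7, $t7, 10 → $t7=0+10=10
and $t7, $t4, $t4 → $t7=0&0=0
srl $t7, $t4, 3 → $t7=0>>3=0
and $t7, $t7, 3 → $t7=0&3=0
halt.

0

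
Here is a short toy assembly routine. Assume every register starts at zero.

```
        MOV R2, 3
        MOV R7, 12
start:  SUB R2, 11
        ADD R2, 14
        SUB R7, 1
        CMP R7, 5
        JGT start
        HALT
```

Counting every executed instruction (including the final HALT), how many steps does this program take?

38

after MOV R2, 3: R2=3
after MOV R7, 12: R7=12
after SUB R2, 11: R2=3-11=-8
after ADD R2, 14: R2=(-8)+14=6
after SUB R7, 1: R7=12-1=11
CMP R7, 5  (cmp 11,5)
JGT start: taken
after SUB R2, 11: R2=6-11=-5
after ADD R2, 14: R2=(-5)+14=9
after SUB R7, 1: R7=11-1=10
CMP R7, 5  (cmp 10,5)
JGT start: taken
after SUB R2, 11: R2=9-11=-2
after ADD R2, 14: R2=(-2)+14=12
after SUB R7, 1: R7=10-1=9
CMP R7, 5  (cmp 9,5)
JGT start: taken
after SUB R2, 11: R2=12-11=1
after ADD R2, 14: R2=1+14=15
after SUB R7, 1: R7=9-1=8
CMP R7, 5  (cmp 8,5)
JGT start: taken
after SUB R2, 11: R2=15-11=4
after ADD R2, 14: R2=4+14=18
after SUB R7, 1: R7=8-1=7
CMP R7, 5  (cmp 7,5)
JGT start: taken
after SUB R2, 11: R2=18-11=7
after ADD R2, 14: R2=7+14=21
after SUB R7, 1: R7=7-1=6
CMP R7, 5  (cmp 6,5)
JGT start: taken
after SUB R2, 11: R2=21-11=10
after ADD R2, 14: R2=10+14=24
after SUB R7, 1: R7=6-1=5
CMP R7, 5  (cmp 5,5)
JGT start: not taken
halt.
Total executed instructions: 38.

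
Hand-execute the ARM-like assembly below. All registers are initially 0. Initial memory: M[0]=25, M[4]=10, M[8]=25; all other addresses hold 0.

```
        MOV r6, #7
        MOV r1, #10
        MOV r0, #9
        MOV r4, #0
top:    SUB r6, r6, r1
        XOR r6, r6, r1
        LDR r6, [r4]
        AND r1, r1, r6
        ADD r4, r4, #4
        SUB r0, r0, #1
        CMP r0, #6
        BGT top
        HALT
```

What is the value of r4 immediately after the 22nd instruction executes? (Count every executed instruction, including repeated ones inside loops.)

8

after MOV r6, #7: r6=7
after MOV r1, #10: r1=10
after MOV r0, #9: r0=9
after MOV r4, #0: r4=0
after SUB r6, r6, r1: r6=7-10=-3
after XOR r6, r6, r1: r6=(-3)^10=-9
after LDR r6, [r4]: r6=M[0]=25
after AND r1, r1, r6: r1=10&25=8
after ADD r4, r4, #4: r4=0+4=4
after SUB r0, r0, #1: r0=9-1=8
CMP r0, #6  (cmp 8,6)
BGT top: taken
after SUB r6, r6, r1: r6=25-8=17
after XOR r6, r6, r1: r6=17^8=25
after LDR r6, [r4]: r6=M[4]=10
after AND r1, r1, r6: r1=8&10=8
after ADD r4, r4, #4: r4=4+4=8
after SUB r0, r0, #1: r0=8-1=7
CMP r0, #6  (cmp 7,6)
BGT top: taken
after SUB r6, r6, r1: r6=10-8=2
after XOR r6, r6, r1: r6=2^8=10
After step 22: r4 = 8.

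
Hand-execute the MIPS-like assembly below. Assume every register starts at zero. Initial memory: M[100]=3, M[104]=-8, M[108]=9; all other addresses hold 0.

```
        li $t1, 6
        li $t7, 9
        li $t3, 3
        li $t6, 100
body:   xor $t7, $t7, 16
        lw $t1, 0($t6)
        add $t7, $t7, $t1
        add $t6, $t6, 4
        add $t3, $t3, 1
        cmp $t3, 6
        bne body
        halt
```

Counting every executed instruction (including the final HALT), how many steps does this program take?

after li $t1, 6: $t1=6
after li $t7, 9: $t7=9
after li $t3, 3: $t3=3
after li $t6, 100: $t6=100
after xor $t7, $t7, 16: $t7=9^16=25
after lw $t1, 0($t6): $t1=M[100]=3
after add $t7, $t7, $t1: $t7=25+3=28
after add $t6, $t6, 4: $t6=100+4=104
after add $t3, $t3, 1: $t3=3+1=4
cmp $t3, 6  (cmp 4,6)
bne body: taken
after xor $t7, $t7, 16: $t7=28^16=12
after lw $t1, 0($t6): $t1=M[104]=-8
after add $t7, $t7, $t1: $t7=12+(-8)=4
after add $t6, $t6, 4: $t6=104+4=108
after add $t3, $t3, 1: $t3=4+1=5
cmp $t3, 6  (cmp 5,6)
bne body: taken
after xor $t7, $t7, 16: $t7=4^16=20
after lw $t1, 0($t6): $t1=M[108]=9
after add $t7, $t7, $t1: $t7=20+9=29
after add $t6, $t6, 4: $t6=108+4=112
after add $t3, $t3, 1: $t3=5+1=6
cmp $t3, 6  (cmp 6,6)
bne body: not taken
halt.
Total executed instructions: 26.

26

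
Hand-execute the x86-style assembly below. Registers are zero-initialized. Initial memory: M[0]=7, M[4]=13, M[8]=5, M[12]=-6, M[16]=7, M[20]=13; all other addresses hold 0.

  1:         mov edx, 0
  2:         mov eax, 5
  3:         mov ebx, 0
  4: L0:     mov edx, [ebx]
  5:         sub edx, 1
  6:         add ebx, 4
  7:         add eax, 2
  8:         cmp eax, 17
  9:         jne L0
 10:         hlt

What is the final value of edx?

mov edx, 0 → edx=0
mov eax, 5 → eax=5
mov ebx, 0 → ebx=0
mov edx, [ebx] → edx=M[0]=7
sub edx, 1 → edx=7-1=6
add ebx, 4 → ebx=0+4=4
add eax, 2 → eax=5+2=7
cmp eax, 17  (cmp 7,17)
jne L0: taken
mov edx, [ebx] → edx=M[4]=13
sub edx, 1 → edx=13-1=12
add ebx, 4 → ebx=4+4=8
add eax, 2 → eax=7+2=9
cmp eax, 17  (cmp 9,17)
jne L0: taken
mov edx, [ebx] → edx=M[8]=5
sub edx, 1 → edx=5-1=4
add ebx, 4 → ebx=8+4=12
add eax, 2 → eax=9+2=11
cmp eax, 17  (cmp 11,17)
jne L0: taken
mov edx, [ebx] → edx=M[12]=-6
sub edx, 1 → edx=(-6)-1=-7
add ebx, 4 → ebx=12+4=16
add eax, 2 → eax=11+2=13
cmp eax, 17  (cmp 13,17)
jne L0: taken
mov edx, [ebx] → edx=M[16]=7
sub edx, 1 → edx=7-1=6
add ebx, 4 → ebx=16+4=20
add eax, 2 → eax=13+2=15
cmp eax, 17  (cmp 15,17)
jne L0: taken
mov edx, [ebx] → edx=M[20]=13
sub edx, 1 → edx=13-1=12
add ebx, 4 → ebx=20+4=24
add eax, 2 → eax=15+2=17
cmp eax, 17  (cmp 17,17)
jne L0: not taken
halt.

12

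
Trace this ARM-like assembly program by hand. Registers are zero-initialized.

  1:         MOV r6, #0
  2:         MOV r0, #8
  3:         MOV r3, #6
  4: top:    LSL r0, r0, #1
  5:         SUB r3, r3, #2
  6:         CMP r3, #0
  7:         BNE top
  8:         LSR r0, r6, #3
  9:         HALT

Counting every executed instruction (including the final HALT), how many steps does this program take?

17

after MOV r6, #0: r6=0
after MOV r0, #8: r0=8
after MOV r3, #6: r3=6
after LSL r0, r0, #1: r0=8<<1=16
after SUB r3, r3, #2: r3=6-2=4
CMP r3, #0  (cmp 4,0)
BNE top: taken
after LSL r0, r0, #1: r0=16<<1=32
after SUB r3, r3, #2: r3=4-2=2
CMP r3, #0  (cmp 2,0)
BNE top: taken
after LSL r0, r0, #1: r0=32<<1=64
after SUB r3, r3, #2: r3=2-2=0
CMP r3, #0  (cmp 0,0)
BNE top: not taken
after LSR r0, r6, #3: r0=0>>3=0
halt.
Total executed instructions: 17.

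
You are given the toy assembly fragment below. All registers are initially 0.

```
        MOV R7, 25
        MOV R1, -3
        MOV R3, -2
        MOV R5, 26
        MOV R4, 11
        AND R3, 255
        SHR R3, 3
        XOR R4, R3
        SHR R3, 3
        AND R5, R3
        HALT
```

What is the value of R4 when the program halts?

20

after MOV R7, 25: R7=25
after MOV R1, -3: R1=-3
after MOV R3, -2: R3=-2
after MOV R5, 26: R5=26
after MOV R4, 11: R4=11
after AND R3, 255: R3=(-2)&255=254
after SHR R3, 3: R3=254>>3=31
after XOR R4, R3: R4=11^31=20
after SHR R3, 3: R3=31>>3=3
after AND R5, R3: R5=26&3=2
halt.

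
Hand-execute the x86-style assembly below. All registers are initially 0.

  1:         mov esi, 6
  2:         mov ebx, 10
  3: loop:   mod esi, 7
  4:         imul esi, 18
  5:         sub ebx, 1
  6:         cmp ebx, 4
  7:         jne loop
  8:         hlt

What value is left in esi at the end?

90

esi=6
ebx=10
esi=6%7=6
esi=6*18=108
ebx=10-1=9
cmp ebx, 4  (cmp 9,4)
jne loop: taken
esi=108%7=3
esi=3*18=54
ebx=9-1=8
cmp ebx, 4  (cmp 8,4)
jne loop: taken
esi=54%7=5
esi=5*18=90
ebx=8-1=7
cmp ebx, 4  (cmp 7,4)
jne loop: taken
esi=90%7=6
esi=6*18=108
ebx=7-1=6
cmp ebx, 4  (cmp 6,4)
jne loop: taken
esi=108%7=3
esi=3*18=54
ebx=6-1=5
cmp ebx, 4  (cmp 5,4)
jne loop: taken
esi=54%7=5
esi=5*18=90
ebx=5-1=4
cmp ebx, 4  (cmp 4,4)
jne loop: not taken
halt.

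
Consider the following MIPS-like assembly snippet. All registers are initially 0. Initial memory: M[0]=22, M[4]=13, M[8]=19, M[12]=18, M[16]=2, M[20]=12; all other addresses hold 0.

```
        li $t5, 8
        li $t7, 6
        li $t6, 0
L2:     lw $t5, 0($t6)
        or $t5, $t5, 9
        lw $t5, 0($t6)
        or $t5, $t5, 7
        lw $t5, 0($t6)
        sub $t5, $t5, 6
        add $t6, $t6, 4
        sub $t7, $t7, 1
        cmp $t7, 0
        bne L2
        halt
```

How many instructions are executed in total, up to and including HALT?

64

after li $t5, 8: $t5=8
after li $t7, 6: $t7=6
after li $t6, 0: $t6=0
after lw $t5, 0($t6): $t5=M[0]=22
after or $t5, $t5, 9: $t5=22|9=31
after lw $t5, 0($t6): $t5=M[0]=22
after or $t5, $t5, 7: $t5=22|7=23
after lw $t5, 0($t6): $t5=M[0]=22
after sub $t5, $t5, 6: $t5=22-6=16
after add $t6, $t6, 4: $t6=0+4=4
after sub $t7, $t7, 1: $t7=6-1=5
cmp $t7, 0  (cmp 5,0)
bne L2: taken
after lw $t5, 0($t6): $t5=M[4]=13
after or $t5, $t5, 9: $t5=13|9=13
after lw $t5, 0($t6): $t5=M[4]=13
after or $t5, $t5, 7: $t5=13|7=15
after lw $t5, 0($t6): $t5=M[4]=13
after sub $t5, $t5, 6: $t5=13-6=7
after add $t6, $t6, 4: $t6=4+4=8
after sub $t7, $t7, 1: $t7=5-1=4
cmp $t7, 0  (cmp 4,0)
bne L2: taken
after lw $t5, 0($t6): $t5=M[8]=19
after or $t5, $t5, 9: $t5=19|9=27
after lw $t5, 0($t6): $t5=M[8]=19
after or $t5, $t5, 7: $t5=19|7=23
after lw $t5, 0($t6): $t5=M[8]=19
after sub $t5, $t5, 6: $t5=19-6=13
after add $t6, $t6, 4: $t6=8+4=12
after sub $t7, $t7, 1: $t7=4-1=3
cmp $t7, 0  (cmp 3,0)
bne L2: taken
after lw $t5, 0($t6): $t5=M[12]=18
after or $t5, $t5, 9: $t5=18|9=27
after lw $t5, 0($t6): $t5=M[12]=18
after or $t5, $t5, 7: $t5=18|7=23
after lw $t5, 0($t6): $t5=M[12]=18
after sub $t5, $t5, 6: $t5=18-6=12
after add $t6, $t6, 4: $t6=12+4=16
after sub $t7, $t7, 1: $t7=3-1=2
cmp $t7, 0  (cmp 2,0)
bne L2: taken
after lw $t5, 0($t6): $t5=M[16]=2
after or $t5, $t5, 9: $t5=2|9=11
after lw $t5, 0($t6): $t5=M[16]=2
after or $t5, $t5, 7: $t5=2|7=7
after lw $t5, 0($t6): $t5=M[16]=2
after sub $t5, $t5, 6: $t5=2-6=-4
after add $t6, $t6, 4: $t6=16+4=20
after sub $t7, $t7, 1: $t7=2-1=1
cmp $t7, 0  (cmp 1,0)
bne L2: taken
after lw $t5, 0($t6): $t5=M[20]=12
after or $t5, $t5, 9: $t5=12|9=13
after lw $t5, 0($t6): $t5=M[20]=12
after or $t5, $t5, 7: $t5=12|7=15
after lw $t5, 0($t6): $t5=M[20]=12
after sub $t5, $t5, 6: $t5=12-6=6
after add $t6, $t6, 4: $t6=20+4=24
after sub $t7, $t7, 1: $t7=1-1=0
cmp $t7, 0  (cmp 0,0)
bne L2: not taken
halt.
Total executed instructions: 64.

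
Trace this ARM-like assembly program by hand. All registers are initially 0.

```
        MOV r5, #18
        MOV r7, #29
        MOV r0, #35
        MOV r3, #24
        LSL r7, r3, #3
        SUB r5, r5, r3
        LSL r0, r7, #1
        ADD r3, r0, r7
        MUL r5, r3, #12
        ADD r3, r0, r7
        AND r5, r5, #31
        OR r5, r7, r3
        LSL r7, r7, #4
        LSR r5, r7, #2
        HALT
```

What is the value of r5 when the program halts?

r5=18
r7=29
r0=35
r3=24
r7=24<<3=192
r5=18-24=-6
r0=192<<1=384
r3=384+192=576
r5=576*12=6912
r3=384+192=576
r5=6912&31=0
r5=192|576=704
r7=192<<4=3072
r5=3072>>2=768
halt.

768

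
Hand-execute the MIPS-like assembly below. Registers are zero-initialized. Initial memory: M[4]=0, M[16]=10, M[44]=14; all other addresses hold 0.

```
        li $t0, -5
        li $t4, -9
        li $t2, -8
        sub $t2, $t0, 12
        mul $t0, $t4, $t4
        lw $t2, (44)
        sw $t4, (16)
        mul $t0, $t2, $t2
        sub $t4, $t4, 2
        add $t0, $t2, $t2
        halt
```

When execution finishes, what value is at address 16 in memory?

after li $t0, -5: $t0=-5
after li $t4, -9: $t4=-9
after li $t2, -8: $t2=-8
after sub $t2, $t0, 12: $t2=(-5)-12=-17
after mul $t0, $t4, $t4: $t0=(-9)*(-9)=81
after lw $t2, (44): $t2=M[44]=14
sw $t4, (16) → M[16]=-9
after mul $t0, $t2, $t2: $t0=14*14=196
after sub $t4, $t4, 2: $t4=(-9)-2=-11
after add $t0, $t2, $t2: $t0=14+14=28
halt.

-9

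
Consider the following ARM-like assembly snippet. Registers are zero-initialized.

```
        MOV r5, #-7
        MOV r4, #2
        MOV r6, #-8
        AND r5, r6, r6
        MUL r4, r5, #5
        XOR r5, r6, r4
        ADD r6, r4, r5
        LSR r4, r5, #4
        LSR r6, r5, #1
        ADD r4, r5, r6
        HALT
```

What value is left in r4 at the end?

48

MOV r5, #-7 → r5=-7
MOV r4, #2 → r4=2
MOV r6, #-8 → r6=-8
AND r5, r6, r6 → r5=(-8)&(-8)=-8
MUL r4, r5, #5 → r4=(-8)*5=-40
XOR r5, r6, r4 → r5=(-8)^(-40)=32
ADD r6, r4, r5 → r6=(-40)+32=-8
LSR r4, r5, #4 → r4=32>>4=2
LSR r6, r5, #1 → r6=32>>1=16
ADD r4, r5, r6 → r4=32+16=48
halt.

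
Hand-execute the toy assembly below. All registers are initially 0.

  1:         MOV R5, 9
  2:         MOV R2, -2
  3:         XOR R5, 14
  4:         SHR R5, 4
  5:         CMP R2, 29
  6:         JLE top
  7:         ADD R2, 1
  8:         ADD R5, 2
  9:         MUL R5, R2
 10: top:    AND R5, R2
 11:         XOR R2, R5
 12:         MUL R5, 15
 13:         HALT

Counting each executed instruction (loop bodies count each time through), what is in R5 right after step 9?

0

R5=9
R2=-2
R5=9^14=7
R5=7>>4=0
CMP R2, 29  (cmp -2,29)
JLE top: taken
R5=0&(-2)=0
R2=(-2)^0=-2
R5=0*15=0
After step 9: R5 = 0.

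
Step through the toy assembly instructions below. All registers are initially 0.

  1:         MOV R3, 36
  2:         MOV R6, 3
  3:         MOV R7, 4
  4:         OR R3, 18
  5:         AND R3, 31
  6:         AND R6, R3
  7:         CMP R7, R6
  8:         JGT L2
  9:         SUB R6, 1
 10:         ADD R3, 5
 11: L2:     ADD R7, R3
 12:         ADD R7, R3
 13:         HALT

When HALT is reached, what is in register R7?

48

after MOV R3, 36: R3=36
after MOV R6, 3: R6=3
after MOV R7, 4: R7=4
after OR R3, 18: R3=36|18=54
after AND R3, 31: R3=54&31=22
after AND R6, R3: R6=3&22=2
CMP R7, R6  (cmp 4,2)
JGT L2: taken
after ADD R7, R3: R7=4+22=26
after ADD R7, R3: R7=26+22=48
halt.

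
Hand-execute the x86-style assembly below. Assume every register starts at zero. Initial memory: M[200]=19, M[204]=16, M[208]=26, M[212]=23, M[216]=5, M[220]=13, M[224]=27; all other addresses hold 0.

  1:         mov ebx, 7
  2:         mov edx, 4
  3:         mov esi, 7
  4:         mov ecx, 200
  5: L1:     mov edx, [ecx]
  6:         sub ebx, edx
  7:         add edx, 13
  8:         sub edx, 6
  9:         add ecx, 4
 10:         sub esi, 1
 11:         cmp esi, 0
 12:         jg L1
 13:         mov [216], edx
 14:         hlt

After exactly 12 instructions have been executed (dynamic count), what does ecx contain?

204

after mov ebx, 7: ebx=7
after mov edx, 4: edx=4
after mov esi, 7: esi=7
after mov ecx, 200: ecx=200
after mov edx, [ecx]: edx=M[200]=19
after sub ebx, edx: ebx=7-19=-12
after add edx, 13: edx=19+13=32
after sub edx, 6: edx=32-6=26
after add ecx, 4: ecx=200+4=204
after sub esi, 1: esi=7-1=6
cmp esi, 0  (cmp 6,0)
jg L1: taken
After step 12: ecx = 204.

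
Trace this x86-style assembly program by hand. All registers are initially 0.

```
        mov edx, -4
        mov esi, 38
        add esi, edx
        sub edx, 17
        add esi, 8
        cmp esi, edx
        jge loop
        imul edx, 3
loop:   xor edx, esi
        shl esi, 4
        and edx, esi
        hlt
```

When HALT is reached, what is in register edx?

mov edx, -4 → edx=-4
mov esi, 38 → esi=38
add esi, edx → esi=38+(-4)=34
sub edx, 17 → edx=(-4)-17=-21
add esi, 8 → esi=34+8=42
cmp esi, edx  (cmp 42,-21)
jge loop: taken
xor edx, esi → edx=(-21)^42=-63
shl esi, 4 → esi=42<<4=672
and edx, esi → edx=(-63)&672=640
halt.

640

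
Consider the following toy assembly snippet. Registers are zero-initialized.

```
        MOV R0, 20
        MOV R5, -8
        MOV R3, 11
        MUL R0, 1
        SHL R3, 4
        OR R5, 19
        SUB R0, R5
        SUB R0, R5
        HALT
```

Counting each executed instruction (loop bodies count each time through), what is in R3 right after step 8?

R0=20
R5=-8
R3=11
R0=20*1=20
R3=11<<4=176
R5=(-8)|19=-5
R0=20-(-5)=25
R0=25-(-5)=30
After step 8: R3 = 176.

176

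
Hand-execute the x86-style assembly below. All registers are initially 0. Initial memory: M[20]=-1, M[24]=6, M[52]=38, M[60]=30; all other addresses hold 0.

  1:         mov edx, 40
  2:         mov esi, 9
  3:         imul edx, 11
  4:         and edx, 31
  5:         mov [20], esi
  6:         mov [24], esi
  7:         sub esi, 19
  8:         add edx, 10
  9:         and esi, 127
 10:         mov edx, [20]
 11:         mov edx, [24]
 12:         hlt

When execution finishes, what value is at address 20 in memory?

9

mov edx, 40 → edx=40
mov esi, 9 → esi=9
imul edx, 11 → edx=40*11=440
and edx, 31 → edx=440&31=24
mov [20], esi → M[20]=9
mov [24], esi → M[24]=9
sub esi, 19 → esi=9-19=-10
add edx, 10 → edx=24+10=34
and esi, 127 → esi=(-10)&127=118
mov edx, [20] → edx=M[20]=9
mov edx, [24] → edx=M[24]=9
halt.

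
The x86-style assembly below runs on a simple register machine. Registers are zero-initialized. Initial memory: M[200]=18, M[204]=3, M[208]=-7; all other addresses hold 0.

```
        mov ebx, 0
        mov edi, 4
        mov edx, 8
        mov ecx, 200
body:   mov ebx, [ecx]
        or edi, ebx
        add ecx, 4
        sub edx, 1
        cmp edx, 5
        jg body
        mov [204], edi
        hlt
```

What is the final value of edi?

after mov ebx, 0: ebx=0
after mov edi, 4: edi=4
after mov edx, 8: edx=8
after mov ecx, 200: ecx=200
after mov ebx, [ecx]: ebx=M[200]=18
after or edi, ebx: edi=4|18=22
after add ecx, 4: ecx=200+4=204
after sub edx, 1: edx=8-1=7
cmp edx, 5  (cmp 7,5)
jg body: taken
after mov ebx, [ecx]: ebx=M[204]=3
after or edi, ebx: edi=22|3=23
after add ecx, 4: ecx=204+4=208
after sub edx, 1: edx=7-1=6
cmp edx, 5  (cmp 6,5)
jg body: taken
after mov ebx, [ecx]: ebx=M[208]=-7
after or edi, ebx: edi=23|(-7)=-1
after add ecx, 4: ecx=208+4=212
after sub edx, 1: edx=6-1=5
cmp edx, 5  (cmp 5,5)
jg body: not taken
mov [204], edi → M[204]=-1
halt.

-1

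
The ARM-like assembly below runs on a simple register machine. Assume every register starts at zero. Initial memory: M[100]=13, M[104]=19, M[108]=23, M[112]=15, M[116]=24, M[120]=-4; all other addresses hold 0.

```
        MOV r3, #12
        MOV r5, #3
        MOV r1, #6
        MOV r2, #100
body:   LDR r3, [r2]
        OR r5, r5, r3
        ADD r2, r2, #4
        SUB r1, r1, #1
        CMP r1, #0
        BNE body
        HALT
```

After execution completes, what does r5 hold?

MOV r3, #12 → r3=12
MOV r5, #3 → r5=3
MOV r1, #6 → r1=6
MOV r2, #100 → r2=100
LDR r3, [r2] → r3=M[100]=13
OR r5, r5, r3 → r5=3|13=15
ADD r2, r2, #4 → r2=100+4=104
SUB r1, r1, #1 → r1=6-1=5
CMP r1, #0  (cmp 5,0)
BNE body: taken
LDR r3, [r2] → r3=M[104]=19
OR r5, r5, r3 → r5=15|19=31
ADD r2, r2, #4 → r2=104+4=108
SUB r1, r1, #1 → r1=5-1=4
CMP r1, #0  (cmp 4,0)
BNE body: taken
LDR r3, [r2] → r3=M[108]=23
OR r5, r5, r3 → r5=31|23=31
ADD r2, r2, #4 → r2=108+4=112
SUB r1, r1, #1 → r1=4-1=3
CMP r1, #0  (cmp 3,0)
BNE body: taken
LDR r3, [r2] → r3=M[112]=15
OR r5, r5, r3 → r5=31|15=31
ADD r2, r2, #4 → r2=112+4=116
SUB r1, r1, #1 → r1=3-1=2
CMP r1, #0  (cmp 2,0)
BNE body: taken
LDR r3, [r2] → r3=M[116]=24
OR r5, r5, r3 → r5=31|24=31
ADD r2, r2, #4 → r2=116+4=120
SUB r1, r1, #1 → r1=2-1=1
CMP r1, #0  (cmp 1,0)
BNE body: taken
LDR r3, [r2] → r3=M[120]=-4
OR r5, r5, r3 → r5=31|(-4)=-1
ADD r2, r2, #4 → r2=120+4=124
SUB r1, r1, #1 → r1=1-1=0
CMP r1, #0  (cmp 0,0)
BNE body: not taken
halt.

-1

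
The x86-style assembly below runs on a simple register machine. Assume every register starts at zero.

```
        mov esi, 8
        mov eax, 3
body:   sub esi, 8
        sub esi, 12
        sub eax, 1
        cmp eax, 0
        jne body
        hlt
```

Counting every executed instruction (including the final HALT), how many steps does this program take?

after mov esi, 8: esi=8
after mov eax, 3: eax=3
after sub esi, 8: esi=8-8=0
after sub esi, 12: esi=0-12=-12
after sub eax, 1: eax=3-1=2
cmp eax, 0  (cmp 2,0)
jne body: taken
after sub esi, 8: esi=(-12)-8=-20
after sub esi, 12: esi=(-20)-12=-32
after sub eax, 1: eax=2-1=1
cmp eax, 0  (cmp 1,0)
jne body: taken
after sub esi, 8: esi=(-32)-8=-40
after sub esi, 12: esi=(-40)-12=-52
after sub eax, 1: eax=1-1=0
cmp eax, 0  (cmp 0,0)
jne body: not taken
halt.
Total executed instructions: 18.

18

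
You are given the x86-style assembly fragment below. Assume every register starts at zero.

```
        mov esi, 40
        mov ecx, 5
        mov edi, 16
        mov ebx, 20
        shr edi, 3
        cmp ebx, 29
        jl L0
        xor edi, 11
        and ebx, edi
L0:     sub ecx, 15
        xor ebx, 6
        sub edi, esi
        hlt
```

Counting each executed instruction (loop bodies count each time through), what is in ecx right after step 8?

-10

esi=40
ecx=5
edi=16
ebx=20
edi=16>>3=2
cmp ebx, 29  (cmp 20,29)
jl L0: taken
ecx=5-15=-10
After step 8: ecx = -10.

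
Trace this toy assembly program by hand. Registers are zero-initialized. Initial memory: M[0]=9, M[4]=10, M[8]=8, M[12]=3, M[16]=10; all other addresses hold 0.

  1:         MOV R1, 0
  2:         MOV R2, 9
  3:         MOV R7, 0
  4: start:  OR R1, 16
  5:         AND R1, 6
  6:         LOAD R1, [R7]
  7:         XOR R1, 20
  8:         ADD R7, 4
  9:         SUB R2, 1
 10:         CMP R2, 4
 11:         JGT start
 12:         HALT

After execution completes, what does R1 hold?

30

after MOV R1, 0: R1=0
after MOV R2, 9: R2=9
after MOV R7, 0: R7=0
after OR R1, 16: R1=0|16=16
after AND R1, 6: R1=16&6=0
after LOAD R1, [R7]: R1=M[0]=9
after XOR R1, 20: R1=9^20=29
after ADD R7, 4: R7=0+4=4
after SUB R2, 1: R2=9-1=8
CMP R2, 4  (cmp 8,4)
JGT start: taken
after OR R1, 16: R1=29|16=29
after AND R1, 6: R1=29&6=4
after LOAD R1, [R7]: R1=M[4]=10
after XOR R1, 20: R1=10^20=30
after ADD R7, 4: R7=4+4=8
after SUB R2, 1: R2=8-1=7
CMP R2, 4  (cmp 7,4)
JGT start: taken
after OR R1, 16: R1=30|16=30
after AND R1, 6: R1=30&6=6
after LOAD R1, [R7]: R1=M[8]=8
after XOR R1, 20: R1=8^20=28
after ADD R7, 4: R7=8+4=12
after SUB R2, 1: R2=7-1=6
CMP R2, 4  (cmp 6,4)
JGT start: taken
after OR R1, 16: R1=28|16=28
after AND R1, 6: R1=28&6=4
after LOAD R1, [R7]: R1=M[12]=3
after XOR R1, 20: R1=3^20=23
after ADD R7, 4: R7=12+4=16
after SUB R2, 1: R2=6-1=5
CMP R2, 4  (cmp 5,4)
JGT start: taken
after OR R1, 16: R1=23|16=23
after AND R1, 6: R1=23&6=6
after LOAD R1, [R7]: R1=M[16]=10
after XOR R1, 20: R1=10^20=30
after ADD R7, 4: R7=16+4=20
after SUB R2, 1: R2=5-1=4
CMP R2, 4  (cmp 4,4)
JGT start: not taken
halt.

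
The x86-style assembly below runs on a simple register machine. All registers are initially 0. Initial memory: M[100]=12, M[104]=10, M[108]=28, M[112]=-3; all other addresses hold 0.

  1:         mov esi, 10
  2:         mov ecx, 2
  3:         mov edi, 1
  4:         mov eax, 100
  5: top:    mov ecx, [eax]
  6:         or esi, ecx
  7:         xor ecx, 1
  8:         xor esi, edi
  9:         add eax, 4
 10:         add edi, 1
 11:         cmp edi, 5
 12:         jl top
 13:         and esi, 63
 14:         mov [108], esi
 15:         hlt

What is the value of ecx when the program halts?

after mov esi, 10: esi=10
after mov ecx, 2: ecx=2
after mov edi, 1: edi=1
after mov eax, 100: eax=100
after mov ecx, [eax]: ecx=M[100]=12
after or esi, ecx: esi=10|12=14
after xor ecx, 1: ecx=12^1=13
after xor esi, edi: esi=14^1=15
after add eax, 4: eax=100+4=104
after add edi, 1: edi=1+1=2
cmp edi, 5  (cmp 2,5)
jl top: taken
after mov ecx, [eax]: ecx=M[104]=10
after or esi, ecx: esi=15|10=15
after xor ecx, 1: ecx=10^1=11
after xor esi, edi: esi=15^2=13
after add eax, 4: eax=104+4=108
after add edi, 1: edi=2+1=3
cmp edi, 5  (cmp 3,5)
jl top: taken
after mov ecx, [eax]: ecx=M[108]=28
after or esi, ecx: esi=13|28=29
after xor ecx, 1: ecx=28^1=29
after xor esi, edi: esi=29^3=30
after add eax, 4: eax=108+4=112
after add edi, 1: edi=3+1=4
cmp edi, 5  (cmp 4,5)
jl top: taken
after mov ecx, [eax]: ecx=M[112]=-3
after or esi, ecx: esi=30|(-3)=-1
after xor ecx, 1: ecx=(-3)^1=-4
after xor esi, edi: esi=(-1)^4=-5
after add eax, 4: eax=112+4=116
after add edi, 1: edi=4+1=5
cmp edi, 5  (cmp 5,5)
jl top: not taken
after and esi, 63: esi=(-5)&63=59
mov [108], esi → M[108]=59
halt.

-4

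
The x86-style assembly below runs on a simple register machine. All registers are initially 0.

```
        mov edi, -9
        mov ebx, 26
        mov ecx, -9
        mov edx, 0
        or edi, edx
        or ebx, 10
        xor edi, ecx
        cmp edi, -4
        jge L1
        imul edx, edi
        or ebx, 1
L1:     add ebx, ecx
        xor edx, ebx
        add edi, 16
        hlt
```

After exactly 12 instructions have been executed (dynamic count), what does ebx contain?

17

mov edi, -9 → edi=-9
mov ebx, 26 → ebx=26
mov ecx, -9 → ecx=-9
mov edx, 0 → edx=0
or edi, edx → edi=(-9)|0=-9
or ebx, 10 → ebx=26|10=26
xor edi, ecx → edi=(-9)^(-9)=0
cmp edi, -4  (cmp 0,-4)
jge L1: taken
add ebx, ecx → ebx=26+(-9)=17
xor edx, ebx → edx=0^17=17
add edi, 16 → edi=0+16=16
After step 12: ebx = 17.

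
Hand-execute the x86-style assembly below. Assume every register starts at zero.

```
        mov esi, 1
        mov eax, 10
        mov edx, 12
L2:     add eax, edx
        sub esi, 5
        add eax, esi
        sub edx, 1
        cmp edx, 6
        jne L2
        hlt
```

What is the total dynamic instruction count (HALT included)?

40

after mov esi, 1: esi=1
after mov eax, 10: eax=10
after mov edx, 12: edx=12
after add eax, edx: eax=10+12=22
after sub esi, 5: esi=1-5=-4
after add eax, esi: eax=22+(-4)=18
after sub edx, 1: edx=12-1=11
cmp edx, 6  (cmp 11,6)
jne L2: taken
after add eax, edx: eax=18+11=29
after sub esi, 5: esi=(-4)-5=-9
after add eax, esi: eax=29+(-9)=20
after sub edx, 1: edx=11-1=10
cmp edx, 6  (cmp 10,6)
jne L2: taken
after add eax, edx: eax=20+10=30
after sub esi, 5: esi=(-9)-5=-14
after add eax, esi: eax=30+(-14)=16
after sub edx, 1: edx=10-1=9
cmp edx, 6  (cmp 9,6)
jne L2: taken
after add eax, edx: eax=16+9=25
after sub esi, 5: esi=(-14)-5=-19
after add eax, esi: eax=25+(-19)=6
after sub edx, 1: edx=9-1=8
cmp edx, 6  (cmp 8,6)
jne L2: taken
after add eax, edx: eax=6+8=14
after sub esi, 5: esi=(-19)-5=-24
after add eax, esi: eax=14+(-24)=-10
after sub edx, 1: edx=8-1=7
cmp edx, 6  (cmp 7,6)
jne L2: taken
after add eax, edx: eax=(-10)+7=-3
after sub esi, 5: esi=(-24)-5=-29
after add eax, esi: eax=(-3)+(-29)=-32
after sub edx, 1: edx=7-1=6
cmp edx, 6  (cmp 6,6)
jne L2: not taken
halt.
Total executed instructions: 40.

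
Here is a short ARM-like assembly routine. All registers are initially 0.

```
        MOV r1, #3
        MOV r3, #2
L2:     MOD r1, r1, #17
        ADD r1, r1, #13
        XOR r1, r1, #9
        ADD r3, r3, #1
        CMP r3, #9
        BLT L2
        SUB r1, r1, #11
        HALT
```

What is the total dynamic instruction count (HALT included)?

46

r1=3
r3=2
r1=3%17=3
r1=3+13=16
r1=16^9=25
r3=2+1=3
CMP r3, #9  (cmp 3,9)
BLT L2: taken
r1=25%17=8
r1=8+13=21
r1=21^9=28
r3=3+1=4
CMP r3, #9  (cmp 4,9)
BLT L2: taken
r1=28%17=11
r1=11+13=24
r1=24^9=17
r3=4+1=5
CMP r3, #9  (cmp 5,9)
BLT L2: taken
r1=17%17=0
r1=0+13=13
r1=13^9=4
r3=5+1=6
CMP r3, #9  (cmp 6,9)
BLT L2: taken
r1=4%17=4
r1=4+13=17
r1=17^9=24
r3=6+1=7
CMP r3, #9  (cmp 7,9)
BLT L2: taken
r1=24%17=7
r1=7+13=20
r1=20^9=29
r3=7+1=8
CMP r3, #9  (cmp 8,9)
BLT L2: taken
r1=29%17=12
r1=12+13=25
r1=25^9=16
r3=8+1=9
CMP r3, #9  (cmp 9,9)
BLT L2: not taken
r1=16-11=5
halt.
Total executed instructions: 46.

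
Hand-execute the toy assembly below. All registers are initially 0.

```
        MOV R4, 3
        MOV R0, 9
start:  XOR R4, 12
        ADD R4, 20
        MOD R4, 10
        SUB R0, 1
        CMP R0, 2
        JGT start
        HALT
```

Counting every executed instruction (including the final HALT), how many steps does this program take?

MOV R4, 3 → R4=3
MOV R0, 9 → R0=9
XOR R4, 12 → R4=3^12=15
ADD R4, 20 → R4=15+20=35
MOD R4, 10 → R4=35%10=5
SUB R0, 1 → R0=9-1=8
CMP R0, 2  (cmp 8,2)
JGT start: taken
XOR R4, 12 → R4=5^12=9
ADD R4, 20 → R4=9+20=29
MOD R4, 10 → R4=29%10=9
SUB R0, 1 → R0=8-1=7
CMP R0, 2  (cmp 7,2)
JGT start: taken
XOR R4, 12 → R4=9^12=5
ADD R4, 20 → R4=5+20=25
MOD R4, 10 → R4=25%10=5
SUB R0, 1 → R0=7-1=6
CMP R0, 2  (cmp 6,2)
JGT start: taken
XOR R4, 12 → R4=5^12=9
ADD R4, 20 → R4=9+20=29
MOD R4, 10 → R4=29%10=9
SUB R0, 1 → R0=6-1=5
CMP R0, 2  (cmp 5,2)
JGT start: taken
XOR R4, 12 → R4=9^12=5
ADD R4, 20 → R4=5+20=25
MOD R4, 10 → R4=25%10=5
SUB R0, 1 → R0=5-1=4
CMP R0, 2  (cmp 4,2)
JGT start: taken
XOR R4, 12 → R4=5^12=9
ADD R4, 20 → R4=9+20=29
MOD R4, 10 → R4=29%10=9
SUB R0, 1 → R0=4-1=3
CMP R0, 2  (cmp 3,2)
JGT start: taken
XOR R4, 12 → R4=9^12=5
ADD R4, 20 → R4=5+20=25
MOD R4, 10 → R4=25%10=5
SUB R0, 1 → R0=3-1=2
CMP R0, 2  (cmp 2,2)
JGT start: not taken
halt.
Total executed instructions: 45.

45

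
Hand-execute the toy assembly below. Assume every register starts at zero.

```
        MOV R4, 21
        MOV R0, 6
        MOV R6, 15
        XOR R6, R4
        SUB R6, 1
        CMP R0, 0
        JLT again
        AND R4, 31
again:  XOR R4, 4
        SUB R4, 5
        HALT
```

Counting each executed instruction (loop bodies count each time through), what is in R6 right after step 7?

after MOV R4, 21: R4=21
after MOV R0, 6: R0=6
after MOV R6, 15: R6=15
after XOR R6, R4: R6=15^21=26
after SUB R6, 1: R6=26-1=25
CMP R0, 0  (cmp 6,0)
JLT again: not taken
After step 7: R6 = 25.

25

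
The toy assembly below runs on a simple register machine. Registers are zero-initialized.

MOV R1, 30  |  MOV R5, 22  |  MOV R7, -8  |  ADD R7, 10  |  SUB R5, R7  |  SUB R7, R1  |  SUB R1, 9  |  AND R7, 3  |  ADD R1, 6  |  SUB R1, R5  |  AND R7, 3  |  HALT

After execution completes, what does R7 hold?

MOV R1, 30 → R1=30
MOV R5, 22 → R5=22
MOV R7, -8 → R7=-8
ADD R7, 10 → R7=(-8)+10=2
SUB R5, R7 → R5=22-2=20
SUB R7, R1 → R7=2-30=-28
SUB R1, 9 → R1=30-9=21
AND R7, 3 → R7=(-28)&3=0
ADD R1, 6 → R1=21+6=27
SUB R1, R5 → R1=27-20=7
AND R7, 3 → R7=0&3=0
halt.

0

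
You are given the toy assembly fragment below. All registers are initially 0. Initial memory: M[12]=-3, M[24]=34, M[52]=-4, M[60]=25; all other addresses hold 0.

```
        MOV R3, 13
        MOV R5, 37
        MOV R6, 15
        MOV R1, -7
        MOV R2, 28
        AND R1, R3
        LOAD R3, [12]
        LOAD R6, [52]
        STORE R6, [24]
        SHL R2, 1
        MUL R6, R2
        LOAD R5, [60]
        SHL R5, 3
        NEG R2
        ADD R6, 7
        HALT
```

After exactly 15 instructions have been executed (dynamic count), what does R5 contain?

R3=13
R5=37
R6=15
R1=-7
R2=28
R1=(-7)&13=9
R3=M[12]=-3
R6=M[52]=-4
STORE R6, [24] → M[24]=-4
R2=28<<1=56
R6=(-4)*56=-224
R5=M[60]=25
R5=25<<3=200
R2=-(56)=-56
R6=(-224)+7=-217
After step 15: R5 = 200.

200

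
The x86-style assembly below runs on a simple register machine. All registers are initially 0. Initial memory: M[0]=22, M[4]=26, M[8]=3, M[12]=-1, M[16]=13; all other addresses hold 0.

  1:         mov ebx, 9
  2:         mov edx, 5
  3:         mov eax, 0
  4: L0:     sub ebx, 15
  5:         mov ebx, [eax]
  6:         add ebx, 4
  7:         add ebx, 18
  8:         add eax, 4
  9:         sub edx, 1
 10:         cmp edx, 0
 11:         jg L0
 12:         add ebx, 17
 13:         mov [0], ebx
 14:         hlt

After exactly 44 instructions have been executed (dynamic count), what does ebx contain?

52

ebx=9
edx=5
eax=0
ebx=9-15=-6
ebx=M[0]=22
ebx=22+4=26
ebx=26+18=44
eax=0+4=4
edx=5-1=4
cmp edx, 0  (cmp 4,0)
jg L0: taken
ebx=44-15=29
ebx=M[4]=26
ebx=26+4=30
ebx=30+18=48
eax=4+4=8
edx=4-1=3
cmp edx, 0  (cmp 3,0)
jg L0: taken
ebx=48-15=33
ebx=M[8]=3
ebx=3+4=7
ebx=7+18=25
eax=8+4=12
edx=3-1=2
cmp edx, 0  (cmp 2,0)
jg L0: taken
ebx=25-15=10
ebx=M[12]=-1
ebx=(-1)+4=3
ebx=3+18=21
eax=12+4=16
edx=2-1=1
cmp edx, 0  (cmp 1,0)
jg L0: taken
ebx=21-15=6
ebx=M[16]=13
ebx=13+4=17
ebx=17+18=35
eax=16+4=20
edx=1-1=0
cmp edx, 0  (cmp 0,0)
jg L0: not taken
ebx=35+17=52
After step 44: ebx = 52.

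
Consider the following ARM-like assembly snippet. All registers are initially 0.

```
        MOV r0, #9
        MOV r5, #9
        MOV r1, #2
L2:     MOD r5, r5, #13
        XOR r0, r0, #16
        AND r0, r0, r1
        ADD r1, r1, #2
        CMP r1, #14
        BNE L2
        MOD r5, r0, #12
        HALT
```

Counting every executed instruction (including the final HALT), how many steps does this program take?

41

MOV r0, #9 → r0=9
MOV r5, #9 → r5=9
MOV r1, #2 → r1=2
MOD r5, r5, #13 → r5=9%13=9
XOR r0, r0, #16 → r0=9^16=25
AND r0, r0, r1 → r0=25&2=0
ADD r1, r1, #2 → r1=2+2=4
CMP r1, #14  (cmp 4,14)
BNE L2: taken
MOD r5, r5, #13 → r5=9%13=9
XOR r0, r0, #16 → r0=0^16=16
AND r0, r0, r1 → r0=16&4=0
ADD r1, r1, #2 → r1=4+2=6
CMP r1, #14  (cmp 6,14)
BNE L2: taken
MOD r5, r5, #13 → r5=9%13=9
XOR r0, r0, #16 → r0=0^16=16
AND r0, r0, r1 → r0=16&6=0
ADD r1, r1, #2 → r1=6+2=8
CMP r1, #14  (cmp 8,14)
BNE L2: taken
MOD r5, r5, #13 → r5=9%13=9
XOR r0, r0, #16 → r0=0^16=16
AND r0, r0, r1 → r0=16&8=0
ADD r1, r1, #2 → r1=8+2=10
CMP r1, #14  (cmp 10,14)
BNE L2: taken
MOD r5, r5, #13 → r5=9%13=9
XOR r0, r0, #16 → r0=0^16=16
AND r0, r0, r1 → r0=16&10=0
ADD r1, r1, #2 → r1=10+2=12
CMP r1, #14  (cmp 12,14)
BNE L2: taken
MOD r5, r5, #13 → r5=9%13=9
XOR r0, r0, #16 → r0=0^16=16
AND r0, r0, r1 → r0=16&12=0
ADD r1, r1, #2 → r1=12+2=14
CMP r1, #14  (cmp 14,14)
BNE L2: not taken
MOD r5, r0, #12 → r5=0%12=0
halt.
Total executed instructions: 41.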